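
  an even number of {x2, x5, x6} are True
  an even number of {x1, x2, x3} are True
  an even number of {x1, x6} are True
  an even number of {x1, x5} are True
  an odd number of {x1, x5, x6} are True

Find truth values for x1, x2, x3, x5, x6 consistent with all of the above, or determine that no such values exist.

x1 = True, x2 = False, x3 = True, x5 = True, x6 = True

{x2, x5, x6}: 2 true → even ✓
{x1, x2, x3}: 2 true → even ✓
{x1, x6}: 2 true → even ✓
{x1, x5}: 2 true → even ✓
{x1, x5, x6}: 3 true → odd ✓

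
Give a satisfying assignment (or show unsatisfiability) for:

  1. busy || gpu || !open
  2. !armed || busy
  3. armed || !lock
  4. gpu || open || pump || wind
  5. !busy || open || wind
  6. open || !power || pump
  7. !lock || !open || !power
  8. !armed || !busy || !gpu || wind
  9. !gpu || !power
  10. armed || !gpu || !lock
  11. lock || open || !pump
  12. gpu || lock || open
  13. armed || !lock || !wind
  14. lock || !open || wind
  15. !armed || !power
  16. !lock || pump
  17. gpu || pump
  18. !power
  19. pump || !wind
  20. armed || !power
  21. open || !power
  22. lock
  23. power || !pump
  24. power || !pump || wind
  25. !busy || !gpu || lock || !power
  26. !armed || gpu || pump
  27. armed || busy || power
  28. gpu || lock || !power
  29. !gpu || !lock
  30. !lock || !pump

Unsatisfiable

Case pump = True:
  (!power) forces power = False.
  Clause (power || !pump) is falsified — contradiction.
Case pump = False:
  (!lock || pump) forces lock = False.
  Clause (lock) is falsified — contradiction.
Both cases fail, so the formula is unsatisfiable.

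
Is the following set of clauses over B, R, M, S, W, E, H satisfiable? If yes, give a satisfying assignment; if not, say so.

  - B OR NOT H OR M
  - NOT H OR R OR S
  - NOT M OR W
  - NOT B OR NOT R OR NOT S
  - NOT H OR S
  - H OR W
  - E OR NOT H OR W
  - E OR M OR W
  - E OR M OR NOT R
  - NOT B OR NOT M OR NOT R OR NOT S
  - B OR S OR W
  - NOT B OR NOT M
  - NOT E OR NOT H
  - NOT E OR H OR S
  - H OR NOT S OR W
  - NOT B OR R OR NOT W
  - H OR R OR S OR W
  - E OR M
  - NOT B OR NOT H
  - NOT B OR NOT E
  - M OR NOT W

Try B = True:
  (NOT B OR NOT M) forces M = False.
  (E OR M) forces E = True.
  clause (NOT B OR NOT E) is falsified — backtrack.
So B = False.
Set R = False.
Set M = True.
  then (NOT M OR W) forces W = True.
Set S = True.
Set E = False.
Set H = False.
All clauses satisfied.

B = False, R = False, M = True, S = True, W = True, E = False, H = False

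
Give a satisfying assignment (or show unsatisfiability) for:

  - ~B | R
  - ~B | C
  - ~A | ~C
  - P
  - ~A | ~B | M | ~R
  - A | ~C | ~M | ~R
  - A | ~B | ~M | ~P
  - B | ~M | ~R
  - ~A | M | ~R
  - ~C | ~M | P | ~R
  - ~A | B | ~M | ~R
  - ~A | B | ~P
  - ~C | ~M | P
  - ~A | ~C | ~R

Unit clause (P) forces P = True.
Set B = False.
  then (~A | B | ~P) forces A = False.
Set M = False.
Set R = True.
Set C = True.
All clauses satisfied.

B = False, P = True, M = False, R = True, A = False, C = True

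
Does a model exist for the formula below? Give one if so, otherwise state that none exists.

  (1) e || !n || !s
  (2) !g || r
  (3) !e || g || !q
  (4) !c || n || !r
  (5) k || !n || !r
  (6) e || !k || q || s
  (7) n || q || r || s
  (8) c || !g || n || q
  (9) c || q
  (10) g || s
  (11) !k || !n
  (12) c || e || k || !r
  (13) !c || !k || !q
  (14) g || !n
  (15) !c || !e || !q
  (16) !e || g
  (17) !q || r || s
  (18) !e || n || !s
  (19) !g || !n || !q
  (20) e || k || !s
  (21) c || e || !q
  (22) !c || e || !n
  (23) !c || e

g = True; c = False; r = True; s = False; q = True; n = False; e = True; k = True

Set g = True.
  then (!g || r) forces r = True.
Try c = True:
  (!c || n || !r) forces n = True.
  (k || !n || !r) forces k = True.
  clause (!k || !n) is falsified — backtrack.
So c = False.
  then (c || q) forces q = True.
  then (!g || !n || !q) forces n = False.
  then (c || e || !q) forces e = True.
  then (!e || n || !s) forces s = False.
Set k = True.
All clauses satisfied.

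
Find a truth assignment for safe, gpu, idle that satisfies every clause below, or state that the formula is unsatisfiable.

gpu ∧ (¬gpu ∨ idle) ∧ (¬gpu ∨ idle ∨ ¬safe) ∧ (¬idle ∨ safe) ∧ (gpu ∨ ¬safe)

safe: True, gpu: True, idle: True

Unit clause (gpu) forces gpu = True.
In (¬gpu ∨ idle) only idle is left, so idle = True.
In (¬idle ∨ safe) only safe is left, so safe = True.
Check each clause:
  (gpu): gpu holds.
  (¬gpu ∨ idle): idle holds.
  (¬gpu ∨ idle ∨ ¬safe): idle holds.
  (¬idle ∨ safe): safe holds.
  (gpu ∨ ¬safe): gpu holds.
All clauses satisfied.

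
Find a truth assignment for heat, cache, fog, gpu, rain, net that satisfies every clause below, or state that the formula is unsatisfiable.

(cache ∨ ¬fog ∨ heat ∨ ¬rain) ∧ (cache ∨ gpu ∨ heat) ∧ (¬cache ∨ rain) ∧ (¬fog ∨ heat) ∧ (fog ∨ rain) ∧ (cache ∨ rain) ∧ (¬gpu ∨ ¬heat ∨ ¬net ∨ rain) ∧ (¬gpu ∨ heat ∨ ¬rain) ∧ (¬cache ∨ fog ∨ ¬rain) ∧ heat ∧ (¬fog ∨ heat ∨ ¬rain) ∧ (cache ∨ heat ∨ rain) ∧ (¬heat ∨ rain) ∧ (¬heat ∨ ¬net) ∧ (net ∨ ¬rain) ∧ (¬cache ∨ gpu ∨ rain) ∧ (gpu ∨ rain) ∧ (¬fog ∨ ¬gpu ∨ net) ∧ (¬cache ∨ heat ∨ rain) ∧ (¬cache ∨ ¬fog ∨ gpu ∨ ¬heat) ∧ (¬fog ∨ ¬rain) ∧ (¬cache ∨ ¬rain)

Unsatisfiable

Case heat = True:
  (¬heat ∨ rain) forces rain = True.
  (¬heat ∨ ¬net) forces net = False.
  Clause (net ∨ ¬rain) is falsified — contradiction.
Case heat = False:
  Clause (heat) is falsified — contradiction.
Both cases fail, so the formula is unsatisfiable.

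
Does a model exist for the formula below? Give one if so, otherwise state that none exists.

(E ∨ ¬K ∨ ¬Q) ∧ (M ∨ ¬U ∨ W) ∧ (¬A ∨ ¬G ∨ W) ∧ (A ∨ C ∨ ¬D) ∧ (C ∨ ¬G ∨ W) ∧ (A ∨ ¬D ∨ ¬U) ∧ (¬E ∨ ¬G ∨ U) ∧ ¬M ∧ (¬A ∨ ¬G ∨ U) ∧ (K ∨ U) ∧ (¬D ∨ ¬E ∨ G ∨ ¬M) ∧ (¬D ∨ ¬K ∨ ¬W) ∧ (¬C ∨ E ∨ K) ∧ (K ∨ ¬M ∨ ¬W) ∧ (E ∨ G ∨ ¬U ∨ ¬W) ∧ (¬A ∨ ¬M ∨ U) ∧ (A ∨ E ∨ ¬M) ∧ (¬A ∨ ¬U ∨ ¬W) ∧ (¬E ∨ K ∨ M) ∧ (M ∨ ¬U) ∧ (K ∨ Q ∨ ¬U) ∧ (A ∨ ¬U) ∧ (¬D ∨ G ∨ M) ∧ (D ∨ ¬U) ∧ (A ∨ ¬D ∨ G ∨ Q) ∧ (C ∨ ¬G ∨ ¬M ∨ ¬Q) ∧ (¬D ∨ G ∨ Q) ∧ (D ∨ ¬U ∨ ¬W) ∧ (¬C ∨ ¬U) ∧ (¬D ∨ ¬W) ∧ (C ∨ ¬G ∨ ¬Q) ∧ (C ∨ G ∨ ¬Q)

Unit clause (¬M) forces M = False.
In (M ∨ ¬U) only ¬U is left, so U = False.
In (K ∨ U) only K is left, so K = True.
Set D = False.
Set W = False.
Set Q = False.
Set E = False.
Set C = True.
Set A = True.
  then (¬A ∨ ¬G ∨ W) forces G = False.
All clauses satisfied.

D=F, W=F, Q=F, E=F, C=T, A=T, M=F, U=F, G=F, K=T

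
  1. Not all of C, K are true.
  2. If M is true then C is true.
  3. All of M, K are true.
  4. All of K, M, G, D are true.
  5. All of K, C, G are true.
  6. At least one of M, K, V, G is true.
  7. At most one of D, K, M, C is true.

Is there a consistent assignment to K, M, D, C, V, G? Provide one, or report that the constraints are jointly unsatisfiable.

UNSATISFIABLE

Case D = True:
  (3) forces M = True.
  Constraint (7) is violated (D=T, M=T) — contradiction.
Case D = False:
  Constraint (4) is violated (D=F) — contradiction.
Both cases fail — unsatisfiable.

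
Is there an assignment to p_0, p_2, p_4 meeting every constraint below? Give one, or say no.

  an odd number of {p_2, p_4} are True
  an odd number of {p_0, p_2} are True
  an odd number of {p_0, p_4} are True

Adding constraints 1, 2, 3 mod 2: every variable appears an even number of times on the left, so the left side is 0.
But the right sides sum to 1 (mod 2). 0 ≠ 1 — the system is inconsistent.

UNSATISFIABLE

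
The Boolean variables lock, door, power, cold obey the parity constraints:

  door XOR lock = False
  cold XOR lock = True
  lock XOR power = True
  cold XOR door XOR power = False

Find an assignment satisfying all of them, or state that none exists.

lock = False; door = False; power = True; cold = True

door XOR lock = F XOR F = False ✓
cold XOR lock = T XOR F = True ✓
lock XOR power = F XOR T = True ✓
cold XOR door XOR power = T XOR F XOR T = False ✓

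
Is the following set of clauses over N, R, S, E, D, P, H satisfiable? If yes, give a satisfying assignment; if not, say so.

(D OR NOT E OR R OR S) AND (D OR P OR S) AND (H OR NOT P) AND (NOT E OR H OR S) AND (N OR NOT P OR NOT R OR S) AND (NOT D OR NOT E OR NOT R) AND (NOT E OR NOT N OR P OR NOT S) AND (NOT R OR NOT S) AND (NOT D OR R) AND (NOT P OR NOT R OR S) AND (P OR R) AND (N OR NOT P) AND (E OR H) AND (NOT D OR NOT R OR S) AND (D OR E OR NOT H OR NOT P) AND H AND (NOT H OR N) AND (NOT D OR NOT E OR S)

Unit clause (H) forces H = True.
In (NOT H OR N) only N is left, so N = True.
Try R = True:
  (NOT R OR NOT S) forces S = False.
  (NOT P OR NOT R OR S) forces P = False.
  (D OR P OR S) forces D = True.
  clause (NOT D OR NOT R OR S) is falsified — backtrack.
So R = False.
  then (NOT D OR R) forces D = False.
  then (P OR R) forces P = True.
  then (D OR E OR NOT H OR NOT P) forces E = True.
  then (D OR NOT E OR R OR S) forces S = True.
All clauses satisfied.

N: True, R: False, S: True, E: True, D: False, P: True, H: True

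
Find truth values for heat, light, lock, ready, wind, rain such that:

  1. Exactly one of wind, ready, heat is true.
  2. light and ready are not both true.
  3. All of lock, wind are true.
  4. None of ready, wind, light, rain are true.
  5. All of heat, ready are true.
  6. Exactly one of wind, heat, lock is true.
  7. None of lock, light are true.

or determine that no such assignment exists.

UNSATISFIABLE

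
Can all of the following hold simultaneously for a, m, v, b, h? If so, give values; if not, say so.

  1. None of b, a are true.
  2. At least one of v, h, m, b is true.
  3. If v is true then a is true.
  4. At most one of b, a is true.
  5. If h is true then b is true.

a = False; m = True; v = False; b = False; h = False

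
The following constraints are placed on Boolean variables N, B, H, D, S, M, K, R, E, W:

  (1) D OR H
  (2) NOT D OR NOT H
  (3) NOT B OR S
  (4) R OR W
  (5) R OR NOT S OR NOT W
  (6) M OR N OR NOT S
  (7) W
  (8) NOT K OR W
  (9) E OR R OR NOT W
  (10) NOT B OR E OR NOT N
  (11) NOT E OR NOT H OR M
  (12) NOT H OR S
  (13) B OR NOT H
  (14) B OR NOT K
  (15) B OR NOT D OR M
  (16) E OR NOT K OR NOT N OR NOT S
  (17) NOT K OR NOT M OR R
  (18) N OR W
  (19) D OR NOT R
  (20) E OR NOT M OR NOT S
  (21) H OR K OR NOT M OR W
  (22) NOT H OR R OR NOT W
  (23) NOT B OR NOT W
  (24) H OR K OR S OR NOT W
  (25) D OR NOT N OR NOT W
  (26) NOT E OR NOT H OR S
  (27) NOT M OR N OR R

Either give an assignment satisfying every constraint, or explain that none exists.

Unit clause (W) forces W = True.
In (NOT B OR NOT W) only NOT B is left, so B = False.
In (B OR NOT H) only NOT H is left, so H = False.
In (B OR NOT K) only NOT K is left, so K = False.
In (H OR K OR S OR NOT W) only S is left, so S = True.
In (D OR H) only D is left, so D = True.
In (R OR NOT S OR NOT W) only R is left, so R = True.
In (B OR NOT D OR M) only M is left, so M = True.
In (E OR NOT M OR NOT S) only E is left, so E = True.
Set N = True.
All clauses satisfied.

N=T, B=F, H=F, D=T, S=T, M=T, K=F, R=T, E=T, W=T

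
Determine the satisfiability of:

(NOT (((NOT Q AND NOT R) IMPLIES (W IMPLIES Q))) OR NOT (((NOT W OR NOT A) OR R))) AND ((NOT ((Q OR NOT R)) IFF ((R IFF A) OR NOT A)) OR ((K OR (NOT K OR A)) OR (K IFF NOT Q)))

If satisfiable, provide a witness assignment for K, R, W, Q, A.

K=F, R=F, W=T, Q=F, A=T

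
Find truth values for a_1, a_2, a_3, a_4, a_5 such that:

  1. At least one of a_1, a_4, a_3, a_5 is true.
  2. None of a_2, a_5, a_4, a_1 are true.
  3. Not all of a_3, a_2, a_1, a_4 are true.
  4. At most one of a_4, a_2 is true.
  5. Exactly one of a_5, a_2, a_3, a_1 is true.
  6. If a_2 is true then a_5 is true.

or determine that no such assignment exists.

a_1: False, a_2: False, a_3: True, a_4: False, a_5: False

  (1) {a_1, a_4, a_3, a_5}: 1 true — at least one ✓
  (2) {a_2, a_5, a_4, a_1}: 0 true — none ✓
  (3) {a_3, a_2, a_1, a_4}: 1/4 true — not all ✓
  (4) {a_4, a_2}: 0 true — at most one ✓
  (5) {a_5, a_2, a_3, a_1}: 1 true — exactly one ✓
  (6) a_2=F ⇒ a_5: vacuous ✓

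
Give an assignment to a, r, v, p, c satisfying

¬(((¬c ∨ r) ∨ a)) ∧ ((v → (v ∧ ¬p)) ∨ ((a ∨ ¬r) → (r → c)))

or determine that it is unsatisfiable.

a = False; r = False; v = True; p = True; c = True

  ¬(((¬c ∨ r) ∨ a)) = True
    (¬c ∨ r) ∨ a = False
      ¬c ∨ r = False
        ¬c = False
  (v → (v ∧ ¬p)) ∨ ((a ∨ ¬r) → (r → c)) = True
    v → (v ∧ ¬p) = False
      v ∧ ¬p = False
        ¬p = False
    (a ∨ ¬r) → (r → c) = True
      a ∨ ¬r = True
        ¬r = True
      r → c = True
Both conjuncts True, so the formula holds.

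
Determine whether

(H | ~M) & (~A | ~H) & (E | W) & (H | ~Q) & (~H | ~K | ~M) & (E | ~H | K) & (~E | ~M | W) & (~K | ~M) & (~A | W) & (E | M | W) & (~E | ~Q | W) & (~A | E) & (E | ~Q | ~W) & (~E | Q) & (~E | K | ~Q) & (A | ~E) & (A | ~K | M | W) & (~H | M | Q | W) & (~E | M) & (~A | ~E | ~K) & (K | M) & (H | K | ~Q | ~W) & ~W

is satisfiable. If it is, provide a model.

UNSATISFIABLE

Case W = True:
  Clause (~W) is falsified — contradiction.
Case W = False:
  (E | W) forces E = True.
  (~E | ~M | W) forces M = False.
  Clause (~E | M) is falsified — contradiction.
Both cases fail, so the formula is unsatisfiable.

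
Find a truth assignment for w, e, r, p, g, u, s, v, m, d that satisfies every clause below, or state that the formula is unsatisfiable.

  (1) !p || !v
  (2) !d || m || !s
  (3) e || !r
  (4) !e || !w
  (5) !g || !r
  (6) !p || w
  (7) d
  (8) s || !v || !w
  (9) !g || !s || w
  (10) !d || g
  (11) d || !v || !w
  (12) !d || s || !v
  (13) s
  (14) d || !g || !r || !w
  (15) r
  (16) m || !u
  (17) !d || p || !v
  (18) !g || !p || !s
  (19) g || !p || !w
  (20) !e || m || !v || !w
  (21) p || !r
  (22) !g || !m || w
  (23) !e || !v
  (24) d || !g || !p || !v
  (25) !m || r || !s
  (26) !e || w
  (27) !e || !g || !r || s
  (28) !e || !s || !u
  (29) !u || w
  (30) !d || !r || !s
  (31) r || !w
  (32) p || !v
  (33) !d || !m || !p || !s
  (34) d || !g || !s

Unsatisfiable — no assignment works.

Case e = True:
  (!e || !w) forces w = False.
  Clause (!e || w) is falsified — contradiction.
Case e = False:
  (e || !r) forces r = False.
  Clause (r) is falsified — contradiction.
Both cases fail, so the formula is unsatisfiable.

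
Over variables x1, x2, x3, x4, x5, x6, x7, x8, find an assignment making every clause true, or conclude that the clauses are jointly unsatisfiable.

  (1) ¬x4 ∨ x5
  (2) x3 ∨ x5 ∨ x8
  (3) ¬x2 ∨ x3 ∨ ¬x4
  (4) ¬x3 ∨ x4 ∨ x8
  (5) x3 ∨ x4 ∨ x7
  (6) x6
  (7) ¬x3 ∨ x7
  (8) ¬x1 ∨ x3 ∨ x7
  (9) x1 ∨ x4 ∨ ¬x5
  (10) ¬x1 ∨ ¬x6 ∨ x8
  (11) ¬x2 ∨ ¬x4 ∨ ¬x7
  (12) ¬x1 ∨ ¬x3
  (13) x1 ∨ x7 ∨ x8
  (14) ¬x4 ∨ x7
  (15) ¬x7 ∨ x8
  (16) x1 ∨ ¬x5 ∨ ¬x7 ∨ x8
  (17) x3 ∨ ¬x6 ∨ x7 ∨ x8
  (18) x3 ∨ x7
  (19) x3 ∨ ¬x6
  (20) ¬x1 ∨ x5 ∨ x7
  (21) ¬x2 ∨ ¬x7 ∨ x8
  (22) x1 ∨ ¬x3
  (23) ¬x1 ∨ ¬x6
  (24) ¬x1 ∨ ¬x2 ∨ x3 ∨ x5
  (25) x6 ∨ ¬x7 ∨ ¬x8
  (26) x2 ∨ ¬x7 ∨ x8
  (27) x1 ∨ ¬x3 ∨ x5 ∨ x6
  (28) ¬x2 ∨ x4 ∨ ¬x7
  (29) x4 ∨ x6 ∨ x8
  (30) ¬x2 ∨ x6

Unsatisfiable

Case x1 = True:
  (x6) forces x6 = True.
  Clause (¬x1 ∨ ¬x6) is falsified — contradiction.
Case x1 = False:
  (x6) forces x6 = True.
  (x3 ∨ ¬x6) forces x3 = True.
  Clause (x1 ∨ ¬x3) is falsified — contradiction.
Both cases fail, so the formula is unsatisfiable.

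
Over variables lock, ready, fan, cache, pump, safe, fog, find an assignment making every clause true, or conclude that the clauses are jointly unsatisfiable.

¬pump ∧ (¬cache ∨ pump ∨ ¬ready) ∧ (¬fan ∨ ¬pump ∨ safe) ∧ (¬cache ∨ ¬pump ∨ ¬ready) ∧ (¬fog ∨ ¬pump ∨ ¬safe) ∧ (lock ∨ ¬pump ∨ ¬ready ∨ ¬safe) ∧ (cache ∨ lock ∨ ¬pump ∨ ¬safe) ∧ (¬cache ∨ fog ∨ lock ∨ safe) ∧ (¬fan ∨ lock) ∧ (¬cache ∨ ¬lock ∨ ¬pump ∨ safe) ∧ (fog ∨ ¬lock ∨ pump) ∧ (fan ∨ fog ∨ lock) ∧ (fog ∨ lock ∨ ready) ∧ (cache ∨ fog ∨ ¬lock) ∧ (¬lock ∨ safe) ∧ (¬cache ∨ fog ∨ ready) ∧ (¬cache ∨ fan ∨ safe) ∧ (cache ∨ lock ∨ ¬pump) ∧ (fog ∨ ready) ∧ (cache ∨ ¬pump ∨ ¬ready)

Unit clause (¬pump) forces pump = False.
Set lock = True.
  then (fog ∨ ¬lock ∨ pump) forces fog = True.
  then (¬lock ∨ safe) forces safe = True.
Set ready = True.
  then (¬cache ∨ pump ∨ ¬ready) forces cache = False.
Set fan = True.
All clauses satisfied.

lock = True, ready = True, fan = True, cache = False, pump = False, safe = True, fog = True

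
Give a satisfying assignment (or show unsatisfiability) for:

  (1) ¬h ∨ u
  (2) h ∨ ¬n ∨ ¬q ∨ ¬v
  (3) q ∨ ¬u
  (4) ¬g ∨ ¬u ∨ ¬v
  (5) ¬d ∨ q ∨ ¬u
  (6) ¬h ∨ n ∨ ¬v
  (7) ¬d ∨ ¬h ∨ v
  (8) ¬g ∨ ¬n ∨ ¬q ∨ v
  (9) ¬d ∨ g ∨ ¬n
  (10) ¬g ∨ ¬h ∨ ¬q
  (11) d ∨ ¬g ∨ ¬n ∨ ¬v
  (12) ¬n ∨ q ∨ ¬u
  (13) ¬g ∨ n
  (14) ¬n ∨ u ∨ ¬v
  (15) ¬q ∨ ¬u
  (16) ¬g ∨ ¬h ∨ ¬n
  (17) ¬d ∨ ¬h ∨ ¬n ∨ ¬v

d=T; q=T; g=F; n=F; u=F; v=F; h=F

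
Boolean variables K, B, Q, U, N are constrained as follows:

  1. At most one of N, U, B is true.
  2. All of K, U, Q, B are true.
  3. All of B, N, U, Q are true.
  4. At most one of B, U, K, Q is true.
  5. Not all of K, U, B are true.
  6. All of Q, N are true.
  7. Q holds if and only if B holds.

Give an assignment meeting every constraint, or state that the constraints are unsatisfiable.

Unsatisfiable — no assignment works.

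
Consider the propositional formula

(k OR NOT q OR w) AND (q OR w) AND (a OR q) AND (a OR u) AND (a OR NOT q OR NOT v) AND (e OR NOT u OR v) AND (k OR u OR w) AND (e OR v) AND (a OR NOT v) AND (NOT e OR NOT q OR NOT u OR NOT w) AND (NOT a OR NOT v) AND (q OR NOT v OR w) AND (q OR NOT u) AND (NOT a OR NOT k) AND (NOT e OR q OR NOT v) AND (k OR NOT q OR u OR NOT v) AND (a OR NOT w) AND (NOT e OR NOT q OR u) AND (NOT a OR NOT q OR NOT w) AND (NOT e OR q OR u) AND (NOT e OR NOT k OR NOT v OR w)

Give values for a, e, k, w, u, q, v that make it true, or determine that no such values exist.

a = False, e = True, k = True, w = False, u = True, q = True, v = False

Set a = False.
  then (a OR q) forces q = True.
  then (a OR u) forces u = True.
  then (a OR NOT q OR NOT v) forces v = False.
  then (e OR NOT u OR v) forces e = True.
  then (NOT e OR NOT q OR NOT u OR NOT w) forces w = False.
  then (k OR NOT q OR w) forces k = True.
All clauses satisfied.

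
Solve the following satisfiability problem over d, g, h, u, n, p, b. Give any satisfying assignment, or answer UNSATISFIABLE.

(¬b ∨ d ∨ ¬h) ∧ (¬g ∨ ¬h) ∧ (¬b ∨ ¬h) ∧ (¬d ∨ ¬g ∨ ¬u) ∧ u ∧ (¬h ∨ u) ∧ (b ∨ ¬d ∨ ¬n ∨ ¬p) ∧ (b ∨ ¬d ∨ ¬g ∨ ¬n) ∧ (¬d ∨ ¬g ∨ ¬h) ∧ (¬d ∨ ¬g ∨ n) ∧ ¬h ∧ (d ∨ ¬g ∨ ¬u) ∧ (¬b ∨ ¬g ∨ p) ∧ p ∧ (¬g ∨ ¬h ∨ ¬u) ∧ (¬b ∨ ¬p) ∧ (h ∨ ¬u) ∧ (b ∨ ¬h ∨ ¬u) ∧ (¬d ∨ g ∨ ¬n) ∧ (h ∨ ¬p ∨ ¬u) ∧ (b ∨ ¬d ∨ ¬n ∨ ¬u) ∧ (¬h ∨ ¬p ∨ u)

UNSATISFIABLE

Case h = True:
  Clause (¬h) is falsified — contradiction.
Case h = False:
  (u) forces u = True.
  Clause (h ∨ ¬u) is falsified — contradiction.
Both cases fail, so the formula is unsatisfiable.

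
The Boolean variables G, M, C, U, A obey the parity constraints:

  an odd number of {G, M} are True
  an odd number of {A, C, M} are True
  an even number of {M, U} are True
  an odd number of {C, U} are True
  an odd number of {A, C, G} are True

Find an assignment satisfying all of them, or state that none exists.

The formula is unsatisfiable.

Adding constraints 1, 2, 5 mod 2: every variable appears an even number of times on the left, so the left side is 0.
But the right sides sum to 1 (mod 2). 0 ≠ 1 — the system is inconsistent.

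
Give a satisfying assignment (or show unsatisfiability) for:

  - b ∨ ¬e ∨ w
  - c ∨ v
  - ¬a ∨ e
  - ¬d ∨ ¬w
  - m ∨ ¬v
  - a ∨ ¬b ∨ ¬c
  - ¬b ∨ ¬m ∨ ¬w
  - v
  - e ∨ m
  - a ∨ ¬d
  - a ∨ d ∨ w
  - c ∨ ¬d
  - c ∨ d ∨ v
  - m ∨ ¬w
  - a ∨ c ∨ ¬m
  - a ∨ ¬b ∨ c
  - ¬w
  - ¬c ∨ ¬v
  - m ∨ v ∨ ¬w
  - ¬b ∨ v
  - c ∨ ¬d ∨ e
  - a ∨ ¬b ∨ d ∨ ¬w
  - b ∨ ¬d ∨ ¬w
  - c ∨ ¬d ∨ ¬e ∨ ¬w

Unit clause (v) forces v = True.
Unit clause (¬w) forces w = False.
In (¬c ∨ ¬v) only ¬c is left, so c = False.
In (m ∨ ¬v) only m is left, so m = True.
In (c ∨ ¬d) only ¬d is left, so d = False.
In (a ∨ c ∨ ¬m) only a is left, so a = True.
In (¬a ∨ e) only e is left, so e = True.
In (b ∨ ¬e ∨ w) only b is left, so b = True.
All clauses satisfied.

m = True, b = True, d = False, w = False, v = True, a = True, c = False, e = True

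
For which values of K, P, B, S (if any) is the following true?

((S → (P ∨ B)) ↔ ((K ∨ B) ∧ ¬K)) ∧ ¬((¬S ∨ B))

K = False, P = False, B = False, S = True

  (S → (P ∨ B)) ↔ ((K ∨ B) ∧ ¬K) = True
    S → (P ∨ B) = False
      P ∨ B = False
    (K ∨ B) ∧ ¬K = False
      K ∨ B = False
      ¬K = True
  ¬((¬S ∨ B)) = True
    ¬S ∨ B = False
      ¬S = False
Both conjuncts True, so the formula holds.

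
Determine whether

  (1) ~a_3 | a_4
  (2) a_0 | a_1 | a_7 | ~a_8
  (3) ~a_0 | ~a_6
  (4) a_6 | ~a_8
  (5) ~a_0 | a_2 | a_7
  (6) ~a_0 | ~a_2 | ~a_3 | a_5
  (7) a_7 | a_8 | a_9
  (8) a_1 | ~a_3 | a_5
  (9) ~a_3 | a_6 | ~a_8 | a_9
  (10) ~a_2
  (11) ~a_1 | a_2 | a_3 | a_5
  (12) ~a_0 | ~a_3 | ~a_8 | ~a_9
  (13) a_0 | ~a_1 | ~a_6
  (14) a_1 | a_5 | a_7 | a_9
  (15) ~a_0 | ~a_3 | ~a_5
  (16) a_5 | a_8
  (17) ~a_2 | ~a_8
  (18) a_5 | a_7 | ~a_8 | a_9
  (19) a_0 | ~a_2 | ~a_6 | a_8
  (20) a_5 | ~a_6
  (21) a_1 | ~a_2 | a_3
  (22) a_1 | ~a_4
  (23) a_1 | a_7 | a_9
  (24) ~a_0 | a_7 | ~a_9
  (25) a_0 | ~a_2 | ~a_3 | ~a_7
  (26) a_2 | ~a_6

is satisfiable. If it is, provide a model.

a_0: True, a_1: True, a_2: False, a_3: False, a_4: False, a_5: True, a_6: False, a_7: True, a_8: False, a_9: False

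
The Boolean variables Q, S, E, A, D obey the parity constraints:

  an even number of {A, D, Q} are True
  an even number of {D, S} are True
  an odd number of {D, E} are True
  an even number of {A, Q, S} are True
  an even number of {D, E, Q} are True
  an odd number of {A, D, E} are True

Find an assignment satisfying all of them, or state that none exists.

Q=T, S=T, E=F, A=F, D=T

{A, D, Q}: 2 true → even ✓
{D, S}: 2 true → even ✓
{D, E}: 1 true → odd ✓
{A, Q, S}: 2 true → even ✓
{D, E, Q}: 2 true → even ✓
{A, D, E}: 1 true → odd ✓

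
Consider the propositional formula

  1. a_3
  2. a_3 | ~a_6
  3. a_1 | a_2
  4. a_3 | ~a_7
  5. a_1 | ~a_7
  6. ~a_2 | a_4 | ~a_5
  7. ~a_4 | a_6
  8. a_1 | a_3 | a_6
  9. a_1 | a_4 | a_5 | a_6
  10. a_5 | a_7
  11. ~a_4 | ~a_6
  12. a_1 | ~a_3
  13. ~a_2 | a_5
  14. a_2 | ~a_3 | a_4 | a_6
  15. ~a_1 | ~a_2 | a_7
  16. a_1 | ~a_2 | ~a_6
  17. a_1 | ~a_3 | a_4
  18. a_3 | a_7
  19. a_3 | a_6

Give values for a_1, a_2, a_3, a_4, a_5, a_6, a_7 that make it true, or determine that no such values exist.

Unit clause (a_3) forces a_3 = True.
In (a_1 | ~a_3) only a_1 is left, so a_1 = True.
Try a_2 = True:
  (~a_2 | a_5) forces a_5 = True.
  (~a_2 | a_4 | ~a_5) forces a_4 = True.
  (~a_4 | a_6) forces a_6 = True.
  clause (~a_4 | ~a_6) is falsified — backtrack.
So a_2 = False.
Set a_4 = False.
  then (a_2 | ~a_3 | a_4 | a_6) forces a_6 = True.
Set a_5 = False.
  then (a_5 | a_7) forces a_7 = True.
All clauses satisfied.

a_1 = True, a_2 = False, a_3 = True, a_4 = False, a_5 = False, a_6 = True, a_7 = True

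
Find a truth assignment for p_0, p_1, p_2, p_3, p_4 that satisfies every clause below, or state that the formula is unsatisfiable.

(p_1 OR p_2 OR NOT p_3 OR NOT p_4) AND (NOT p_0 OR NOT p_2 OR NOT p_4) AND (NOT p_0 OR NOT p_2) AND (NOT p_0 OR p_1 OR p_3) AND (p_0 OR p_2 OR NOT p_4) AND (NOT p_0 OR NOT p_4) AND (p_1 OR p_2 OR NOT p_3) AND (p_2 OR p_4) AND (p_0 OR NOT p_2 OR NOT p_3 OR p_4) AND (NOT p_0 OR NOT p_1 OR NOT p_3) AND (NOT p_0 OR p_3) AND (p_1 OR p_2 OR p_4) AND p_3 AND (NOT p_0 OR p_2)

Unit clause (p_3) forces p_3 = True.
Try p_0 = True:
  (NOT p_0 OR NOT p_2) forces p_2 = False.
  clause (NOT p_0 OR p_2) is falsified — backtrack.
So p_0 = False.
Set p_1 = False.
  then (p_1 OR p_2 OR NOT p_3) forces p_2 = True.
  then (p_0 OR NOT p_2 OR NOT p_3 OR p_4) forces p_4 = True.
All clauses satisfied.

p_0=F; p_1=F; p_2=T; p_3=T; p_4=T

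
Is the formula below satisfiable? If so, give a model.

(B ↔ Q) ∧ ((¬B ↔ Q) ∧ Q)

Unsatisfiable — no assignment works.

Case Q = True: the formula simplifies to B ∧ ¬B.
  B = True: the conjunct ¬B is False.
  B = False: the conjunct B is False.
Case Q = False: the conjunct Q is False.
Both cases fail — unsatisfiable.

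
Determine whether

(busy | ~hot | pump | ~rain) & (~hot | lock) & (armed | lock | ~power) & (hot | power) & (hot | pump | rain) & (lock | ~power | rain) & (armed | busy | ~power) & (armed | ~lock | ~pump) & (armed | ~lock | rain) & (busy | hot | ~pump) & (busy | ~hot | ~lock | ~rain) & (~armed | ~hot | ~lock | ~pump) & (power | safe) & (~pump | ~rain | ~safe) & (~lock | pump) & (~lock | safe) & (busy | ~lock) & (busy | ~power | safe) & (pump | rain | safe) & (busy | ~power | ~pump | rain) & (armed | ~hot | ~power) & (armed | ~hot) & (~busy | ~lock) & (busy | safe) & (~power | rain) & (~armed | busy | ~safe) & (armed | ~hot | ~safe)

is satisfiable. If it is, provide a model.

pump=F; power=T; rain=T; hot=F; safe=F; armed=T; busy=T; lock=F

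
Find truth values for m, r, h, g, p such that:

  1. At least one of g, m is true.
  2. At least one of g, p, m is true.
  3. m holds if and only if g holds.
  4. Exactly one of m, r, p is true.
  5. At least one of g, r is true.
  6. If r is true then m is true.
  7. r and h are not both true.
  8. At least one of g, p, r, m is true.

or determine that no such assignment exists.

m: True, r: False, h: False, g: True, p: False

  (1) {g, m}: 2 true — at least one ✓
  (2) {g, p, m}: 2 true — at least one ✓
  (3) m=T, g=T — same ✓
  (4) {m, r, p}: 1 true — exactly one ✓
  (5) {g, r}: 1 true — at least one ✓
  (6) r=F ⇒ m: vacuous ✓
  (7) r=F, h=F — not both ✓
  (8) {g, p, r, m}: 2 true — at least one ✓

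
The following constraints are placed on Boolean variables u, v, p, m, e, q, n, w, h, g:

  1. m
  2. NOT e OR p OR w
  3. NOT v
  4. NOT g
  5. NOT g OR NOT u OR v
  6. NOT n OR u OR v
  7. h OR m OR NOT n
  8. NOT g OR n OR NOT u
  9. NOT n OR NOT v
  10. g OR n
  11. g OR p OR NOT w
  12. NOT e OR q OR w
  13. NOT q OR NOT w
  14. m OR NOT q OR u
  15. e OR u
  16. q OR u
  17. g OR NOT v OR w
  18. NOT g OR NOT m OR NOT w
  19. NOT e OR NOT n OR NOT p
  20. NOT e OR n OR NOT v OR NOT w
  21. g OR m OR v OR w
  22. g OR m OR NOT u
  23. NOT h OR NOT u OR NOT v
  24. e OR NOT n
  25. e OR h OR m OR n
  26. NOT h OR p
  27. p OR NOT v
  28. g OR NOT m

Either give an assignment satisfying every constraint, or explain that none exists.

UNSATISFIABLE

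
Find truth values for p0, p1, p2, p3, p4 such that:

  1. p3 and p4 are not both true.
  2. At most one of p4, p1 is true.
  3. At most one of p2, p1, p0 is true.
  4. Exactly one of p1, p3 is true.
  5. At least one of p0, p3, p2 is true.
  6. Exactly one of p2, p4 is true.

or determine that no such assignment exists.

p0=F; p1=F; p2=T; p3=T; p4=F

  (1) p3=T, p4=F — not both ✓
  (2) {p4, p1}: 0 true — at most one ✓
  (3) {p2, p1, p0}: 1 true — at most one ✓
  (4) {p1, p3}: 1 true — exactly one ✓
  (5) {p0, p3, p2}: 2 true — at least one ✓
  (6) {p2, p4}: 1 true — exactly one ✓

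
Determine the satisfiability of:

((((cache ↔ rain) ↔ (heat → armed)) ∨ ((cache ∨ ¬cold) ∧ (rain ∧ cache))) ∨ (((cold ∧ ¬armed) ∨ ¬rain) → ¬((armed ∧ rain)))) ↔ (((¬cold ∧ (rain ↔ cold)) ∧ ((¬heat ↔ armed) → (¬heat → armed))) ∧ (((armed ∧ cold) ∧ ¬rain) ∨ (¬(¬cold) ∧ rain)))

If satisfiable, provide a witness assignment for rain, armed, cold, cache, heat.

Case cold = True: the formula simplifies to ¬(((((cache ↔ rain) ↔ (heat → armed)) ∨ (cache ∧ (rain ∧ cache))) ∨ ((¬armed ∨ ¬rain) → ¬((armed ∧ rain))))).
  rain = True: simplifies to ¬((((cache ↔ (heat → armed)) ∨ (cache ∧ cache)) ∨ (¬armed → ¬armed))).
    armed = True: this becomes ¬(((cache ∨ (cache ∧ cache)) ∨ True)) = False.
    armed = False: this becomes ¬((((cache ↔ ¬heat) ∨ (cache ∧ cache)) ∨ True)) = False.
  rain = False: this becomes ¬(((¬cache ↔ (heat → armed)) ∨ True)) = False.
Case cold = False: the formula simplifies to ¬(((((cache ↔ rain) ↔ (heat → armed)) ∨ (rain ∧ cache)) ∨ (¬rain → ¬((armed ∧ rain))))).
  rain = True: this becomes ¬((((cache ↔ (heat → armed)) ∨ cache) ∨ True)) = False.
  rain = False: this becomes ¬(((¬cache ↔ (heat → armed)) ∨ True)) = False.
Both cases fail — unsatisfiable.

The formula is unsatisfiable.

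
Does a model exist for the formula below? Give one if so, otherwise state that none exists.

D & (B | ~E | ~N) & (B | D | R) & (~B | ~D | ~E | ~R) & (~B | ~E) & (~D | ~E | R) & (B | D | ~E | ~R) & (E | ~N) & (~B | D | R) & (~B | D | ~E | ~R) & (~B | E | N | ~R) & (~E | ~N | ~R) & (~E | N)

Unit clause (D) forces D = True.
Set B = True.
  then (~B | ~E) forces E = False.
  then (E | ~N) forces N = False.
  then (~B | E | N | ~R) forces R = False.
All clauses satisfied.

D=T, B=T, R=F, N=F, E=F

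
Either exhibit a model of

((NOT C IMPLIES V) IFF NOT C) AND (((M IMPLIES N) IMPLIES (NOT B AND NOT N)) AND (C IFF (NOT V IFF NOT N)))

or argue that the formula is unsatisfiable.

C = False; M = False; B = False; N = False; V = True

  (NOT C IMPLIES V) IFF NOT C = True
    NOT C IMPLIES V = True
      NOT C = True
    NOT C = True
  ((M IMPLIES N) IMPLIES (NOT B AND NOT N)) AND (C IFF (NOT V IFF NOT N)) = True
    (M IMPLIES N) IMPLIES (NOT B AND NOT N) = True
      M IMPLIES N = True
      NOT B AND NOT N = True
        NOT B = True
        NOT N = True
    C IFF (NOT V IFF NOT N) = True
      NOT V IFF NOT N = False
        NOT V = False
        NOT N = True
Both conjuncts True, so the formula holds.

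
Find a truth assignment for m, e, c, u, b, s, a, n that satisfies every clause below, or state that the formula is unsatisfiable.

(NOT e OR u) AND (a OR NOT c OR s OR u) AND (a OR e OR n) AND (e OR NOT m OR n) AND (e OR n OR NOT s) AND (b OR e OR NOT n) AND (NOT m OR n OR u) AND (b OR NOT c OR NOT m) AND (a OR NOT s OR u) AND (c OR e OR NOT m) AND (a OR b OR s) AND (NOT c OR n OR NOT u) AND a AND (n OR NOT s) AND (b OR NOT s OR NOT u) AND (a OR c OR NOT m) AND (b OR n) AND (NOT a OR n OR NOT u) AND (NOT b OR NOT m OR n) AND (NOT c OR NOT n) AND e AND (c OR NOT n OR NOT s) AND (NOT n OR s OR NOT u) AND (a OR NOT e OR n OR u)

Case e = True:
  (NOT e OR u) forces u = True.
  (a) forces a = True.
  (NOT a OR n OR NOT u) forces n = True.
  (NOT c OR NOT n) forces c = False.
  (c OR NOT n OR NOT s) forces s = False.
  Clause (NOT n OR s OR NOT u) is falsified — contradiction.
Case e = False:
  Clause (e) is falsified — contradiction.
Both cases fail, so the formula is unsatisfiable.

Unsatisfiable — no assignment works.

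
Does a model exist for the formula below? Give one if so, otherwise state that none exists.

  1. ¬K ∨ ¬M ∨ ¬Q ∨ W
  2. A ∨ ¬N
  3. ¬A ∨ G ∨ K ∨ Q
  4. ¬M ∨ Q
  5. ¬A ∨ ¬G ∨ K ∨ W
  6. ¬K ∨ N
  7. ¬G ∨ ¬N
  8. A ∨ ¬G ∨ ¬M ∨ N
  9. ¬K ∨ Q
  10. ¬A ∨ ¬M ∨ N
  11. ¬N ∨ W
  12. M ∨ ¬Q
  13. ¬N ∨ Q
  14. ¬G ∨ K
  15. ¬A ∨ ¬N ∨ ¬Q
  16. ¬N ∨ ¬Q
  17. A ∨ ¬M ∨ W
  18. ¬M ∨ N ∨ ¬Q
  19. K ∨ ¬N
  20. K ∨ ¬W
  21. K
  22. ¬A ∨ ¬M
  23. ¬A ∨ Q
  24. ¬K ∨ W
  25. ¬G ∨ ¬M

Case M = True:
  (¬M ∨ Q) forces Q = True.
  (¬N ∨ ¬Q) forces N = False.
  Clause (¬M ∨ N ∨ ¬Q) is falsified — contradiction.
Case M = False:
  (M ∨ ¬Q) forces Q = False.
  (¬K ∨ Q) forces K = False.
  Clause (K) is falsified — contradiction.
Both cases fail, so the formula is unsatisfiable.

UNSATISFIABLE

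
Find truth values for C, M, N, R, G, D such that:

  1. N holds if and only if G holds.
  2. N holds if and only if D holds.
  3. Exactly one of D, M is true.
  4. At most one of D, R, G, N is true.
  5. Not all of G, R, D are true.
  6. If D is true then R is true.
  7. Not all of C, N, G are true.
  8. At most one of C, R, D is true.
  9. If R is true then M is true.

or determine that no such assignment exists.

C = False, M = True, N = False, R = True, G = False, D = False

  (1) N=F, G=F — same ✓
  (2) N=F, D=F — same ✓
  (3) {D, M}: 1 true — exactly one ✓
  (4) {D, R, G, N}: 1 true — at most one ✓
  (5) {G, R, D}: 1/3 true — not all ✓
  (6) D=F ⇒ R: vacuous ✓
  (7) {C, N, G}: 0/3 true — not all ✓
  (8) {C, R, D}: 1 true — at most one ✓
  (9) R=T ⇒ M: T ✓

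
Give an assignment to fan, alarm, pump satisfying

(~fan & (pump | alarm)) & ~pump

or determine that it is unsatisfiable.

fan = False, alarm = True, pump = False

  ~fan & (pump | alarm) = True
    ~fan = True
    pump | alarm = True
  ~pump = True
Both conjuncts True, so the formula holds.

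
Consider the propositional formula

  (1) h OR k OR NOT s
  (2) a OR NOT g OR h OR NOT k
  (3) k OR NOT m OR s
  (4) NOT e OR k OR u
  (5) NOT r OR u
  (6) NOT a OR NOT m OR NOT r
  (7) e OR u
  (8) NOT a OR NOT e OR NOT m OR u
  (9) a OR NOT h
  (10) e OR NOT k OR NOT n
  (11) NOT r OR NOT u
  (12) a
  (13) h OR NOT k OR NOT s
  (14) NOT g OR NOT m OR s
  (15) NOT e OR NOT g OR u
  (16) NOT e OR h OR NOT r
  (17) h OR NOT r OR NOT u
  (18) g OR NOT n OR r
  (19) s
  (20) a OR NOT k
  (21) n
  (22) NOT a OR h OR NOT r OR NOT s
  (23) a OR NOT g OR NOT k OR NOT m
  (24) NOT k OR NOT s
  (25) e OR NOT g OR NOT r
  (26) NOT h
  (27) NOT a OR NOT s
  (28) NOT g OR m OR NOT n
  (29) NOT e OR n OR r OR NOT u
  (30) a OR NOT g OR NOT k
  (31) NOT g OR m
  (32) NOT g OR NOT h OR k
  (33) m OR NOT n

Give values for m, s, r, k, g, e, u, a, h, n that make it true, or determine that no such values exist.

Unsatisfiable

Case s = True:
  (a) forces a = True.
  Clause (NOT a OR NOT s) is falsified — contradiction.
Case s = False:
  Clause (s) is falsified — contradiction.
Both cases fail, so the formula is unsatisfiable.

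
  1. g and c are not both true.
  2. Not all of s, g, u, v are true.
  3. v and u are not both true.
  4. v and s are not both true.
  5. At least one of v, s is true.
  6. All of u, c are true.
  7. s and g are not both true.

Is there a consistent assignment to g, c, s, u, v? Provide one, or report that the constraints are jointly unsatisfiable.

g = False; c = True; s = True; u = True; v = False

  (1) g=F, c=T — not both ✓
  (2) {s, g, u, v}: 2/4 true — not all ✓
  (3) v=F, u=T — not both ✓
  (4) v=F, s=T — not both ✓
  (5) {v, s}: 1 true — at least one ✓
  (6) {u, c}: all 2 true ✓
  (7) s=T, g=F — not both ✓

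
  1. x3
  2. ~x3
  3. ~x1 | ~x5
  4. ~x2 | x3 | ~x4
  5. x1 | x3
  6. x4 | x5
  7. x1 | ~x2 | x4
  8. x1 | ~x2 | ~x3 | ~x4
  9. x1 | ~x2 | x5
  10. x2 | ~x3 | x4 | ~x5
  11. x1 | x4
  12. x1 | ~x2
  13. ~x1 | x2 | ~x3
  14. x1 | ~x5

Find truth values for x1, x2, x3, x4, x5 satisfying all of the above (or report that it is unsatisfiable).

Case x3 = True:
  Clause (~x3) is falsified — contradiction.
Case x3 = False:
  Clause (x3) is falsified — contradiction.
Both cases fail, so the formula is unsatisfiable.

Unsatisfiable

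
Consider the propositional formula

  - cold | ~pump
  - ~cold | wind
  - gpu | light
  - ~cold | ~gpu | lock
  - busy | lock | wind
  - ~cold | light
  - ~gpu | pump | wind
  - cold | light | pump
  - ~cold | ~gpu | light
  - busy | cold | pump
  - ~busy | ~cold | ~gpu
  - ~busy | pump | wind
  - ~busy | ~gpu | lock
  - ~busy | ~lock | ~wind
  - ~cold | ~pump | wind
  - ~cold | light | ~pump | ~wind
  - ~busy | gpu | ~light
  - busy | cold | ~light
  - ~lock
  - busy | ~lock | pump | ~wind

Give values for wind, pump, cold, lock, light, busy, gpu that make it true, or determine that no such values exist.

Unit clause (~lock) forces lock = False.
Try wind = False:
  (~cold | wind) forces cold = False.
  (cold | ~pump) forces pump = False.
  (busy | lock | wind) forces busy = True.
  clause (~busy | pump | wind) is falsified — backtrack.
So wind = True.
Set pump = False.
Set cold = True.
  then (~cold | ~gpu | lock) forces gpu = False.
  then (~cold | light) forces light = True.
  then (~busy | gpu | ~light) forces busy = False.
All clauses satisfied.

wind = True; pump = False; cold = True; lock = False; light = True; busy = False; gpu = False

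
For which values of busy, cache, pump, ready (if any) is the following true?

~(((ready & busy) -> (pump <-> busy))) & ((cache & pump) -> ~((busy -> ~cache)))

busy=T, cache=T, pump=F, ready=T

  ~(((ready & busy) -> (pump <-> busy))) = True
    (ready & busy) -> (pump <-> busy) = False
      ready & busy = True
      pump <-> busy = False
  (cache & pump) -> ~((busy -> ~cache)) = True
    cache & pump = False
    ~((busy -> ~cache)) = True
      busy -> ~cache = False
        ~cache = False
Both conjuncts True, so the formula holds.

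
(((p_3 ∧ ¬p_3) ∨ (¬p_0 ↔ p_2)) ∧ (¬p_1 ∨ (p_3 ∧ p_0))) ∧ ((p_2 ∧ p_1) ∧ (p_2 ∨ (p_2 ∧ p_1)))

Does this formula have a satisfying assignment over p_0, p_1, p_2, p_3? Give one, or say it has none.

Unsatisfiable

Case p_2 = True: the formula simplifies to (((p_3 ∧ ¬p_3) ∨ ¬p_0) ∧ (¬p_1 ∨ (p_3 ∧ p_0))) ∧ p_1.
  p_1 = True: simplifies to ((p_3 ∧ ¬p_3) ∨ ¬p_0) ∧ (p_3 ∧ p_0).
    p_3 = True: simplifies to ¬p_0 ∧ p_0.
      p_0 = True: the conjunct ¬p_0 is False.
      p_0 = False: the conjunct p_0 is False.
    p_3 = False: the conjunct p_3 is False.
  p_1 = False: the conjunct p_1 is False.
Case p_2 = False: the conjunct p_2 is False.
Both cases fail — unsatisfiable.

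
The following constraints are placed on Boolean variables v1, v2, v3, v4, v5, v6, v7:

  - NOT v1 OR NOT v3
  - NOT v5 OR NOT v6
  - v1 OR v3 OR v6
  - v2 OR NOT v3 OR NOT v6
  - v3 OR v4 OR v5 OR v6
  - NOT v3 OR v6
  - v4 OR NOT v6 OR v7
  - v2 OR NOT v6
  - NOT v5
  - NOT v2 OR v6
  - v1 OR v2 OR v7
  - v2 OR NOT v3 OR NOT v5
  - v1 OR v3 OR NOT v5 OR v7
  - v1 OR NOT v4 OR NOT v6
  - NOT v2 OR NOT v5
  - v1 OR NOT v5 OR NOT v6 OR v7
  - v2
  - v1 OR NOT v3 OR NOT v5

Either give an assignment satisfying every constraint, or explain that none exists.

Unit clause (NOT v5) forces v5 = False.
Unit clause (v2) forces v2 = True.
In (NOT v2 OR v6) only v6 is left, so v6 = True.
Set v1 = False.
  then (v1 OR NOT v4 OR NOT v6) forces v4 = False.
  then (v4 OR NOT v6 OR v7) forces v7 = True.
Set v3 = True.
All clauses satisfied.

v1: False, v2: True, v3: True, v4: False, v5: False, v6: True, v7: True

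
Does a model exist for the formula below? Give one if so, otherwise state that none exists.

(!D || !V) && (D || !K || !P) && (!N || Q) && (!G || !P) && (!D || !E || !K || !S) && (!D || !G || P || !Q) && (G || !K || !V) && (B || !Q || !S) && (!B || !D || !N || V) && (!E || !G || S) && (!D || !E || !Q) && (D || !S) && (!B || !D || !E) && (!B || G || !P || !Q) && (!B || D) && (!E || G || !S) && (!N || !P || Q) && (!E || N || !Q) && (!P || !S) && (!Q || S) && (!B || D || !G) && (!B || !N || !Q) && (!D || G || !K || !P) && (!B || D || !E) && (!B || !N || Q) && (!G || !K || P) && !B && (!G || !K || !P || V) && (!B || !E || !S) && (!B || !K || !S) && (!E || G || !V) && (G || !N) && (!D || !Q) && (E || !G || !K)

G=T; K=F; N=F; S=T; Q=F; B=F; P=F; D=T; E=F; V=F

Unit clause (!B) forces B = False.
Set G = True.
  then (!G || !P) forces P = False.
  then (!G || !K || P) forces K = False.
Try N = True:
  (!N || Q) forces Q = True.
  (!D || !G || P || !Q) forces D = False.
  (B || !Q || !S) forces S = False.
  clause (!Q || S) is falsified — backtrack.
So N = False.
Set S = True.
  then (B || !Q || !S) forces Q = False.
  then (D || !S) forces D = True.
  then (!D || !V) forces V = False.
Set E = False.
All clauses satisfied.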